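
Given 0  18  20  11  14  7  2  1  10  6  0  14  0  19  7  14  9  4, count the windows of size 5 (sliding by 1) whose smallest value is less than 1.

[0, 18, 20, 11, 14] → min 0  < 1 ✓
[18, 20, 11, 14, 7] → min 7
[20, 11, 14, 7, 2] → min 2
[11, 14, 7, 2, 1] → min 1
[14, 7, 2, 1, 10] → min 1
[7, 2, 1, 10, 6] → min 1
[2, 1, 10, 6, 0] → min 0  < 1 ✓
[1, 10, 6, 0, 14] → min 0  < 1 ✓
[10, 6, 0, 14, 0] → min 0  < 1 ✓
[6, 0, 14, 0, 19] → min 0  < 1 ✓
[0, 14, 0, 19, 7] → min 0  < 1 ✓
[14, 0, 19, 7, 14] → min 0  < 1 ✓
[0, 19, 7, 14, 9] → min 0  < 1 ✓
[19, 7, 14, 9, 4] → min 4
8 windows satisfy the condition.

8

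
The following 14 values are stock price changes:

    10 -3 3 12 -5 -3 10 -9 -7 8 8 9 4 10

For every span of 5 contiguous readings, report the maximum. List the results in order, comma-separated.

12, 12, 12, 12, 10, 10, 10, 9, 9, 10

[10, -3, 3, 12, -5] → max 12
[-3, 3, 12, -5, -3] → max 12
[3, 12, -5, -3, 10] → max 12
[12, -5, -3, 10, -9] → max 12
[-5, -3, 10, -9, -7] → max 10
[-3, 10, -9, -7, 8] → max 10
[10, -9, -7, 8, 8] → max 10
[-9, -7, 8, 8, 9] → max 9
[-7, 8, 8, 9, 4] → max 9
[8, 8, 9, 4, 10] → max 10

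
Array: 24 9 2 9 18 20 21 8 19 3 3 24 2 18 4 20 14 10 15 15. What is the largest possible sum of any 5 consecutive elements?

Window sums for each of the 16 positions:
24 9 2 9 18 → sum 62
9 2 9 18 20 → sum 58
2 9 18 20 21 → sum 70
9 18 20 21 8 → sum 76
18 20 21 8 19 → sum 86
20 21 8 19 3 → sum 71
21 8 19 3 3 → sum 54
8 19 3 3 24 → sum 57
19 3 3 24 2 → sum 51
3 3 24 2 18 → sum 50
3 24 2 18 4 → sum 51
24 2 18 4 20 → sum 68
2 18 4 20 14 → sum 58
18 4 20 14 10 → sum 66
4 20 14 10 15 → sum 63
20 14 10 15 15 → sum 74
Largest of these is 86.

86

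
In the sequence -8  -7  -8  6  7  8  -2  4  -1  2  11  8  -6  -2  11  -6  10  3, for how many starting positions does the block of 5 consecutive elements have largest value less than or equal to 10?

[-8, -7, -8, 6, 7] → max 7  ≤ 10 ✓
[-7, -8, 6, 7, 8] → max 8  ≤ 10 ✓
[-8, 6, 7, 8, -2] → max 8  ≤ 10 ✓
[6, 7, 8, -2, 4] → max 8  ≤ 10 ✓
[7, 8, -2, 4, -1] → max 8  ≤ 10 ✓
[8, -2, 4, -1, 2] → max 8  ≤ 10 ✓
[-2, 4, -1, 2, 11] → max 11
[4, -1, 2, 11, 8] → max 11
[-1, 2, 11, 8, -6] → max 11
[2, 11, 8, -6, -2] → max 11
[11, 8, -6, -2, 11] → max 11
[8, -6, -2, 11, -6] → max 11
[-6, -2, 11, -6, 10] → max 11
[-2, 11, -6, 10, 3] → max 11
6 windows satisfy the condition.

6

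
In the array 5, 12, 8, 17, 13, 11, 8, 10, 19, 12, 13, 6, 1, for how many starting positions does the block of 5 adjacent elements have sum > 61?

(5, 12, 8, 17, 13) → sum 55
(12, 8, 17, 13, 11) → sum 61
(8, 17, 13, 11, 8) → sum 57
(17, 13, 11, 8, 10) → sum 59
(13, 11, 8, 10, 19) → sum 61
(11, 8, 10, 19, 12) → sum 60
(8, 10, 19, 12, 13) → sum 62  > 61 ✓
(10, 19, 12, 13, 6) → sum 60
(19, 12, 13, 6, 1) → sum 51
1 window satisfy the condition.

1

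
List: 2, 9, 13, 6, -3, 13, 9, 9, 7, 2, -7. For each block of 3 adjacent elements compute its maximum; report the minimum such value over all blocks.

2 9 13 → max 13
9 13 6 → max 13
13 6 -3 → max 13
6 -3 13 → max 13
-3 13 9 → max 13
13 9 9 → max 13
9 9 7 → max 9
9 7 2 → max 9
7 2 -7 → max 7
Minimum of these is 7.

7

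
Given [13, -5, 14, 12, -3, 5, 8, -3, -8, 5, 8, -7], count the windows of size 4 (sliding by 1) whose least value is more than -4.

(13, -5, 14, 12) → min -5
(-5, 14, 12, -3) → min -5
(14, 12, -3, 5) → min -3  > -4 ✓
(12, -3, 5, 8) → min -3  > -4 ✓
(-3, 5, 8, -3) → min -3  > -4 ✓
(5, 8, -3, -8) → min -8
(8, -3, -8, 5) → min -8
(-3, -8, 5, 8) → min -8
(-8, 5, 8, -7) → min -8
3 windows satisfy the condition.

3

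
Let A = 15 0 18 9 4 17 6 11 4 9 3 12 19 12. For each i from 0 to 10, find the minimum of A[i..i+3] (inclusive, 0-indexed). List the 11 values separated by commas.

(15, 0, 18, 9) → min 0
(0, 18, 9, 4) → min 0
(18, 9, 4, 17) → min 4
(9, 4, 17, 6) → min 4
(4, 17, 6, 11) → min 4
(17, 6, 11, 4) → min 4
(6, 11, 4, 9) → min 4
(11, 4, 9, 3) → min 3
(4, 9, 3, 12) → min 3
(9, 3, 12, 19) → min 3
(3, 12, 19, 12) → min 3

0, 0, 4, 4, 4, 4, 4, 3, 3, 3, 3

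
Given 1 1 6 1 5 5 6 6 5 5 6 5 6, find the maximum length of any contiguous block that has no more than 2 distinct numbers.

9

Extend right; when distinct count exceeds 2, shrink from the left:
[1] 1 distinct, len 1
[1, 1] 1 distinct, len 2
[1, 1, 6] 2 distinct, len 3
[1, 1, 6, 1] 2 distinct, len 4
[1, 5] 2 distinct, len 2
[1, 5, 5] 2 distinct, len 3
[5, 5, 6] 2 distinct, len 3
[5, 5, 6, 6] 2 distinct, len 4
[5, 5, 6, 6, 5] 2 distinct, len 5
[5, 5, 6, 6, 5, 5] 2 distinct, len 6
[5, 5, 6, 6, 5, 5, 6] 2 distinct, len 7
[5, 5, 6, 6, 5, 5, 6, 5] 2 distinct, len 8
[5, 5, 6, 6, 5, 5, 6, 5, 6] 2 distinct, len 9
Longest length with ≤2 distinct: 9.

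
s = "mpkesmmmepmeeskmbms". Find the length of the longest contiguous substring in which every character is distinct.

[m] len 1
[m, p] len 2
[m, p, k] len 3
[m, p, k, e] len 4
[m, p, k, e, s] len 5
[p, k, e, s, m] len 5
[m] len 1
[m] len 1
[m, e] len 2
[m, e, p] len 3
[e, p, m] len 3
[p, m, e] len 3
[e] len 1
[e, s] len 2
[e, s, k] len 3
[e, s, k, m] len 4
[e, s, k, m, b] len 5
[b, m] len 2
[b, m, s] len 3
Longest all-distinct length: 5.

5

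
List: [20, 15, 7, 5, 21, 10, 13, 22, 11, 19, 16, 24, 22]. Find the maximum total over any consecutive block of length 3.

Each size-3 window and its sum:
(20, 15, 7) → sum 42
(15, 7, 5) → sum 27
(7, 5, 21) → sum 33
(5, 21, 10) → sum 36
(21, 10, 13) → sum 44
(10, 13, 22) → sum 45
(13, 22, 11) → sum 46
(22, 11, 19) → sum 52
(11, 19, 16) → sum 46
(19, 16, 24) → sum 59
(16, 24, 22) → sum 62
Maximum of these is 62.

62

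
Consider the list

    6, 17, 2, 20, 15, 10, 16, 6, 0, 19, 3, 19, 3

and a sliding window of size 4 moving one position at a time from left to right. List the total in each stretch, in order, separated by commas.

45, 54, 47, 61, 47, 32, 41, 28, 41, 44

[6, 17, 2, 20] → sum 45
[17, 2, 20, 15] → sum 54
[2, 20, 15, 10] → sum 47
[20, 15, 10, 16] → sum 61
[15, 10, 16, 6] → sum 47
[10, 16, 6, 0] → sum 32
[16, 6, 0, 19] → sum 41
[6, 0, 19, 3] → sum 28
[0, 19, 3, 19] → sum 41
[19, 3, 19, 3] → sum 44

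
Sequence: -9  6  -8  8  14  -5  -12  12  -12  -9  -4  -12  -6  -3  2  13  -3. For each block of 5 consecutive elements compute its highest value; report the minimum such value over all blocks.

Window maxs for each of the 13 positions:
[-9, 6, -8, 8, 14] → max 14
[6, -8, 8, 14, -5] → max 14
[-8, 8, 14, -5, -12] → max 14
[8, 14, -5, -12, 12] → max 14
[14, -5, -12, 12, -12] → max 14
[-5, -12, 12, -12, -9] → max 12
[-12, 12, -12, -9, -4] → max 12
[12, -12, -9, -4, -12] → max 12
[-12, -9, -4, -12, -6] → max -4
[-9, -4, -12, -6, -3] → max -3
[-4, -12, -6, -3, 2] → max 2
[-12, -6, -3, 2, 13] → max 13
[-6, -3, 2, 13, -3] → max 13
Minimum of these is -4.

-4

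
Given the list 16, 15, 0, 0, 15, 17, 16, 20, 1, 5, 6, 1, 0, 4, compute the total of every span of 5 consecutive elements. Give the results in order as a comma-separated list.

Sliding a size-5 window across the 14 values:
[16, 15, 0, 0, 15] → sum 46
[15, 0, 0, 15, 17] → sum 47
[0, 0, 15, 17, 16] → sum 48
[0, 15, 17, 16, 20] → sum 68
[15, 17, 16, 20, 1] → sum 69
[17, 16, 20, 1, 5] → sum 59
[16, 20, 1, 5, 6] → sum 48
[20, 1, 5, 6, 1] → sum 33
[1, 5, 6, 1, 0] → sum 13
[5, 6, 1, 0, 4] → sum 16

46, 47, 48, 68, 69, 59, 48, 33, 13, 16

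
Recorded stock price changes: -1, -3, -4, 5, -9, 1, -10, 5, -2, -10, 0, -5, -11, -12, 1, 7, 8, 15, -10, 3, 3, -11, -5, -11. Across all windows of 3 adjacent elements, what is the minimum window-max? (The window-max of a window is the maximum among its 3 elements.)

[-1, -3, -4] → max -1
[-3, -4, 5] → max 5
[-4, 5, -9] → max 5
[5, -9, 1] → max 5
[-9, 1, -10] → max 1
[1, -10, 5] → max 5
[-10, 5, -2] → max 5
[5, -2, -10] → max 5
[-2, -10, 0] → max 0
[-10, 0, -5] → max 0
[0, -5, -11] → max 0
[-5, -11, -12] → max -5
[-11, -12, 1] → max 1
[-12, 1, 7] → max 7
[1, 7, 8] → max 8
[7, 8, 15] → max 15
[8, 15, -10] → max 15
[15, -10, 3] → max 15
[-10, 3, 3] → max 3
[3, 3, -11] → max 3
[3, -11, -5] → max 3
[-11, -5, -11] → max -5
Minimum of these is -5.

-5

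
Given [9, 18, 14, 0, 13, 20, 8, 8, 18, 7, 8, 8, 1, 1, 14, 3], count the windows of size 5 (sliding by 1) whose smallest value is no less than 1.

[9, 18, 14, 0, 13] → min 0
[18, 14, 0, 13, 20] → min 0
[14, 0, 13, 20, 8] → min 0
[0, 13, 20, 8, 8] → min 0
[13, 20, 8, 8, 18] → min 8  ≥ 1 ✓
[20, 8, 8, 18, 7] → min 7  ≥ 1 ✓
[8, 8, 18, 7, 8] → min 7  ≥ 1 ✓
[8, 18, 7, 8, 8] → min 7  ≥ 1 ✓
[18, 7, 8, 8, 1] → min 1  ≥ 1 ✓
[7, 8, 8, 1, 1] → min 1  ≥ 1 ✓
[8, 8, 1, 1, 14] → min 1  ≥ 1 ✓
[8, 1, 1, 14, 3] → min 1  ≥ 1 ✓
8 windows satisfy the condition.

8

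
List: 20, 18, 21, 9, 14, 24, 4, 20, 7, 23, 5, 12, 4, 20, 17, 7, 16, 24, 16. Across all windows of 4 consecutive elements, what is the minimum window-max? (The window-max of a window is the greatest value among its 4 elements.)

20

Each size-4 window and its max:
[20, 18, 21, 9] → max 21
[18, 21, 9, 14] → max 21
[21, 9, 14, 24] → max 24
[9, 14, 24, 4] → max 24
[14, 24, 4, 20] → max 24
[24, 4, 20, 7] → max 24
[4, 20, 7, 23] → max 23
[20, 7, 23, 5] → max 23
[7, 23, 5, 12] → max 23
[23, 5, 12, 4] → max 23
[5, 12, 4, 20] → max 20
[12, 4, 20, 17] → max 20
[4, 20, 17, 7] → max 20
[20, 17, 7, 16] → max 20
[17, 7, 16, 24] → max 24
[7, 16, 24, 16] → max 24
Minimum of these is 20.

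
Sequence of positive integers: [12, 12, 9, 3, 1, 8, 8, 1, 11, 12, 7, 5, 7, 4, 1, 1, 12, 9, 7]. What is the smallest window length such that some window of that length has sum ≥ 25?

Extend right; whenever the sum reaches 25, record the length and shrink from the left:
add 12: running sum 12 < 25
add 12: running sum 24 < 25
end 2: [12, 12, 9] sum 33, len 3
end 3: [12, 12, 9, 3] sum 36, len 4
end 4: [12, 9, 3, 1] sum 25, len 4
end 5: [12, 9, 3, 1, 8] sum 33, len 5
end 6: [9, 3, 1, 8, 8] sum 29, len 5
end 7: [9, 3, 1, 8, 8, 1] sum 30, len 6
end 8: [8, 8, 1, 11] sum 28, len 4
end 9: [8, 1, 11, 12] sum 32, len 4
end 10: [11, 12, 7] sum 30, len 3
end 11: [11, 12, 7, 5] sum 35, len 4
end 12: [12, 7, 5, 7] sum 31, len 4
end 13: [12, 7, 5, 7, 4] sum 35, len 5
end 14: [12, 7, 5, 7, 4, 1] sum 36, len 6
end 15: [7, 5, 7, 4, 1, 1] sum 25, len 6
end 16: [7, 4, 1, 1, 12] sum 25, len 5
end 17: [4, 1, 1, 12, 9] sum 27, len 5
end 18: [12, 9, 7] sum 28, len 3
Shortest qualifying length: 3.

3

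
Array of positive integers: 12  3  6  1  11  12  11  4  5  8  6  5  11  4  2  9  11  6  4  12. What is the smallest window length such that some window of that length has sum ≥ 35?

add 12: running sum 12 < 35
add 3: running sum 15 < 35
add 6: running sum 21 < 35
add 1: running sum 22 < 35
add 11: running sum 33 < 35
add 12: shortest ending here [12, 3, 6, 1, 11, 12] sum 45, len 6
add 11: shortest ending here [1, 11, 12, 11] sum 35, len 4
add 4: shortest ending here [11, 12, 11, 4] sum 38, len 4
add 5: shortest ending here [11, 12, 11, 4, 5] sum 43, len 5
add 8: shortest ending here [12, 11, 4, 5, 8] sum 40, len 5
add 6: shortest ending here [12, 11, 4, 5, 8, 6] sum 46, len 6
add 5: shortest ending here [11, 4, 5, 8, 6, 5] sum 39, len 6
add 11: shortest ending here [5, 8, 6, 5, 11] sum 35, len 5
add 4: shortest ending here [5, 8, 6, 5, 11, 4] sum 39, len 6
add 2: shortest ending here [8, 6, 5, 11, 4, 2] sum 36, len 6
add 9: shortest ending here [6, 5, 11, 4, 2, 9] sum 37, len 6
add 11: shortest ending here [11, 4, 2, 9, 11] sum 37, len 5
add 6: shortest ending here [11, 4, 2, 9, 11, 6] sum 43, len 6
add 4: shortest ending here [4, 2, 9, 11, 6, 4] sum 36, len 6
add 12: shortest ending here [9, 11, 6, 4, 12] sum 42, len 5
Shortest qualifying length: 4.

4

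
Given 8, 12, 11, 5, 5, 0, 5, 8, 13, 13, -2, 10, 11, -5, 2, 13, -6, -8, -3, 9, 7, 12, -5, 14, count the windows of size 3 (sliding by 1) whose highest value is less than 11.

(8, 12, 11) → max 12
(12, 11, 5) → max 12
(11, 5, 5) → max 11
(5, 5, 0) → max 5  < 11 ✓
(5, 0, 5) → max 5  < 11 ✓
(0, 5, 8) → max 8  < 11 ✓
(5, 8, 13) → max 13
(8, 13, 13) → max 13
(13, 13, -2) → max 13
(13, -2, 10) → max 13
(-2, 10, 11) → max 11
(10, 11, -5) → max 11
(11, -5, 2) → max 11
(-5, 2, 13) → max 13
(2, 13, -6) → max 13
(13, -6, -8) → max 13
(-6, -8, -3) → max -3  < 11 ✓
(-8, -3, 9) → max 9  < 11 ✓
(-3, 9, 7) → max 9  < 11 ✓
(9, 7, 12) → max 12
(7, 12, -5) → max 12
(12, -5, 14) → max 14
6 windows satisfy the condition.

6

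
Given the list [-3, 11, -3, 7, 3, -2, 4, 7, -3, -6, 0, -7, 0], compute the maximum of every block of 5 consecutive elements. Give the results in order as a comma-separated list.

(-3, 11, -3, 7, 3) → max 11
(11, -3, 7, 3, -2) → max 11
(-3, 7, 3, -2, 4) → max 7
(7, 3, -2, 4, 7) → max 7
(3, -2, 4, 7, -3) → max 7
(-2, 4, 7, -3, -6) → max 7
(4, 7, -3, -6, 0) → max 7
(7, -3, -6, 0, -7) → max 7
(-3, -6, 0, -7, 0) → max 0

11, 11, 7, 7, 7, 7, 7, 7, 0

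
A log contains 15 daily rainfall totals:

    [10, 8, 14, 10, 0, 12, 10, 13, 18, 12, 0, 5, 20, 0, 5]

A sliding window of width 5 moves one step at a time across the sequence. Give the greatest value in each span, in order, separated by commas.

10 8 14 10 0 → max 14
8 14 10 0 12 → max 14
14 10 0 12 10 → max 14
10 0 12 10 13 → max 13
0 12 10 13 18 → max 18
12 10 13 18 12 → max 18
10 13 18 12 0 → max 18
13 18 12 0 5 → max 18
18 12 0 5 20 → max 20
12 0 5 20 0 → max 20
0 5 20 0 5 → max 20

14, 14, 14, 13, 18, 18, 18, 18, 20, 20, 20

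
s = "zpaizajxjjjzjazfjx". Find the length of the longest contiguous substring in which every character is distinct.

5

[z] len 1
[z, p] len 2
[z, p, a] len 3
[z, p, a, i] len 4
[p, a, i, z] len 4
[i, z, a] len 3
[i, z, a, j] len 4
[i, z, a, j, x] len 5
[x, j] len 2
[j] len 1
[j] len 1
[j, z] len 2
[z, j] len 2
[z, j, a] len 3
[j, a, z] len 3
[j, a, z, f] len 4
[a, z, f, j] len 4
[a, z, f, j, x] len 5
Longest all-distinct length: 5.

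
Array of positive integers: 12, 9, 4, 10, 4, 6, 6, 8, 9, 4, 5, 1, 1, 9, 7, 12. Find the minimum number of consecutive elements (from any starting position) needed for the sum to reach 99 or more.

Extend right; whenever the sum reaches 99, record the length and shrink from the left:
add 12: running sum 12 < 99
add 9: running sum 21 < 99
add 4: running sum 25 < 99
add 10: running sum 35 < 99
add 4: running sum 39 < 99
add 6: running sum 45 < 99
add 6: running sum 51 < 99
add 8: running sum 59 < 99
add 9: running sum 68 < 99
add 4: running sum 72 < 99
add 5: running sum 77 < 99
add 1: running sum 78 < 99
add 1: running sum 79 < 99
add 9: running sum 88 < 99
add 7: running sum 95 < 99
end 15: [12, 9, 4, 10, 4, 6, 6, 8, 9, 4, 5, 1, 1, 9, 7, 12] sum 107, len 16
Shortest qualifying length: 16.

16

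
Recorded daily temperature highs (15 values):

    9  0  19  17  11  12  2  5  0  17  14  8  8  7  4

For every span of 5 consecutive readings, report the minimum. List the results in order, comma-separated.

(9, 0, 19, 17, 11) → min 0
(0, 19, 17, 11, 12) → min 0
(19, 17, 11, 12, 2) → min 2
(17, 11, 12, 2, 5) → min 2
(11, 12, 2, 5, 0) → min 0
(12, 2, 5, 0, 17) → min 0
(2, 5, 0, 17, 14) → min 0
(5, 0, 17, 14, 8) → min 0
(0, 17, 14, 8, 8) → min 0
(17, 14, 8, 8, 7) → min 7
(14, 8, 8, 7, 4) → min 4

0, 0, 2, 2, 0, 0, 0, 0, 0, 7, 4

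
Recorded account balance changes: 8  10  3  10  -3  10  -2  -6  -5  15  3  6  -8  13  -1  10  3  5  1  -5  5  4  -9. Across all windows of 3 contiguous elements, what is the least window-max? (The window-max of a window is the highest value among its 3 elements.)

Each size-3 window and its max:
[8, 10, 3] → max 10
[10, 3, 10] → max 10
[3, 10, -3] → max 10
[10, -3, 10] → max 10
[-3, 10, -2] → max 10
[10, -2, -6] → max 10
[-2, -6, -5] → max -2
[-6, -5, 15] → max 15
[-5, 15, 3] → max 15
[15, 3, 6] → max 15
[3, 6, -8] → max 6
[6, -8, 13] → max 13
[-8, 13, -1] → max 13
[13, -1, 10] → max 13
[-1, 10, 3] → max 10
[10, 3, 5] → max 10
[3, 5, 1] → max 5
[5, 1, -5] → max 5
[1, -5, 5] → max 5
[-5, 5, 4] → max 5
[5, 4, -9] → max 5
Least of these is -2.

-2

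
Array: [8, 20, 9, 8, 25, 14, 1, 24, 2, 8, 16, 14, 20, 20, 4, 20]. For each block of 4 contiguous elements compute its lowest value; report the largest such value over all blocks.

14

[8, 20, 9, 8] → min 8
[20, 9, 8, 25] → min 8
[9, 8, 25, 14] → min 8
[8, 25, 14, 1] → min 1
[25, 14, 1, 24] → min 1
[14, 1, 24, 2] → min 1
[1, 24, 2, 8] → min 1
[24, 2, 8, 16] → min 2
[2, 8, 16, 14] → min 2
[8, 16, 14, 20] → min 8
[16, 14, 20, 20] → min 14
[14, 20, 20, 4] → min 4
[20, 20, 4, 20] → min 4
Largest of these is 14.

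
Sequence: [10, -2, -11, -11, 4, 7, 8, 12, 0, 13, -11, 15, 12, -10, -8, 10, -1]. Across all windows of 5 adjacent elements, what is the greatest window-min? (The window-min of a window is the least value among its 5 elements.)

0

(10, -2, -11, -11, 4) → min -11
(-2, -11, -11, 4, 7) → min -11
(-11, -11, 4, 7, 8) → min -11
(-11, 4, 7, 8, 12) → min -11
(4, 7, 8, 12, 0) → min 0
(7, 8, 12, 0, 13) → min 0
(8, 12, 0, 13, -11) → min -11
(12, 0, 13, -11, 15) → min -11
(0, 13, -11, 15, 12) → min -11
(13, -11, 15, 12, -10) → min -11
(-11, 15, 12, -10, -8) → min -11
(15, 12, -10, -8, 10) → min -10
(12, -10, -8, 10, -1) → min -10
Greatest of these is 0.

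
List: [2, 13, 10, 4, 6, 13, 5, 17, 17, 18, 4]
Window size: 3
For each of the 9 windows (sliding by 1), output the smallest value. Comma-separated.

[2, 13, 10] → min 2
[13, 10, 4] → min 4
[10, 4, 6] → min 4
[4, 6, 13] → min 4
[6, 13, 5] → min 5
[13, 5, 17] → min 5
[5, 17, 17] → min 5
[17, 17, 18] → min 17
[17, 18, 4] → min 4

2, 4, 4, 4, 5, 5, 5, 17, 4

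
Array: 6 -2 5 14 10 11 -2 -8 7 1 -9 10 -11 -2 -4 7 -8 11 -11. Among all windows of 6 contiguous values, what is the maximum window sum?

6 -2 5 14 10 11 → sum 44
-2 5 14 10 11 -2 → sum 36
5 14 10 11 -2 -8 → sum 30
14 10 11 -2 -8 7 → sum 32
10 11 -2 -8 7 1 → sum 19
11 -2 -8 7 1 -9 → sum 0
-2 -8 7 1 -9 10 → sum -1
-8 7 1 -9 10 -11 → sum -10
7 1 -9 10 -11 -2 → sum -4
1 -9 10 -11 -2 -4 → sum -15
-9 10 -11 -2 -4 7 → sum -9
10 -11 -2 -4 7 -8 → sum -8
-11 -2 -4 7 -8 11 → sum -7
-2 -4 7 -8 11 -11 → sum -7
Maximum of these is 44.

44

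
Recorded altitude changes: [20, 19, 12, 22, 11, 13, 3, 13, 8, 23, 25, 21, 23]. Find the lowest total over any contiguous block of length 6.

20 19 12 22 11 13 → sum 97
19 12 22 11 13 3 → sum 80
12 22 11 13 3 13 → sum 74
22 11 13 3 13 8 → sum 70
11 13 3 13 8 23 → sum 71
13 3 13 8 23 25 → sum 85
3 13 8 23 25 21 → sum 93
13 8 23 25 21 23 → sum 113
Lowest of these is 70.

70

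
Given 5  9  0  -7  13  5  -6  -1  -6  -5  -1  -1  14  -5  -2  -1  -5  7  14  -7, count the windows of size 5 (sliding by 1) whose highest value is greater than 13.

(5, 9, 0, -7, 13) → max 13
(9, 0, -7, 13, 5) → max 13
(0, -7, 13, 5, -6) → max 13
(-7, 13, 5, -6, -1) → max 13
(13, 5, -6, -1, -6) → max 13
(5, -6, -1, -6, -5) → max 5
(-6, -1, -6, -5, -1) → max -1
(-1, -6, -5, -1, -1) → max -1
(-6, -5, -1, -1, 14) → max 14  > 13 ✓
(-5, -1, -1, 14, -5) → max 14  > 13 ✓
(-1, -1, 14, -5, -2) → max 14  > 13 ✓
(-1, 14, -5, -2, -1) → max 14  > 13 ✓
(14, -5, -2, -1, -5) → max 14  > 13 ✓
(-5, -2, -1, -5, 7) → max 7
(-2, -1, -5, 7, 14) → max 14  > 13 ✓
(-1, -5, 7, 14, -7) → max 14  > 13 ✓
7 windows satisfy the condition.

7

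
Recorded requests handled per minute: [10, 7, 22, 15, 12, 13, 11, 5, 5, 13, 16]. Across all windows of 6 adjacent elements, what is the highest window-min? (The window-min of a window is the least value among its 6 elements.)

Each size-6 window and its min:
10 7 22 15 12 13 → min 7
7 22 15 12 13 11 → min 7
22 15 12 13 11 5 → min 5
15 12 13 11 5 5 → min 5
12 13 11 5 5 13 → min 5
13 11 5 5 13 16 → min 5
Highest of these is 7.

7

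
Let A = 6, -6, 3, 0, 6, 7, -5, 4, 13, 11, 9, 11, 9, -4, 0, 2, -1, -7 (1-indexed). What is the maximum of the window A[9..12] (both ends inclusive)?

13

Elements at indices 9..12: 13, 11, 9, 11
max(13, 11, 9, 11) = 13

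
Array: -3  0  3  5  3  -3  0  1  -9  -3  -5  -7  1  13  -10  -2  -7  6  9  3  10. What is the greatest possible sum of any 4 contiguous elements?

28

Each size-4 window and its sum:
-3 0 3 5 → sum 5
0 3 5 3 → sum 11
3 5 3 -3 → sum 8
5 3 -3 0 → sum 5
3 -3 0 1 → sum 1
-3 0 1 -9 → sum -11
0 1 -9 -3 → sum -11
1 -9 -3 -5 → sum -16
-9 -3 -5 -7 → sum -24
-3 -5 -7 1 → sum -14
-5 -7 1 13 → sum 2
-7 1 13 -10 → sum -3
1 13 -10 -2 → sum 2
13 -10 -2 -7 → sum -6
-10 -2 -7 6 → sum -13
-2 -7 6 9 → sum 6
-7 6 9 3 → sum 11
6 9 3 10 → sum 28
Greatest of these is 28.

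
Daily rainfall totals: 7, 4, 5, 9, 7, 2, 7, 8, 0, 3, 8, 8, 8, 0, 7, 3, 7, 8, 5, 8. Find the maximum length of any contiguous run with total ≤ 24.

→ 7: sum 7, len 1
→ 4: sum 11, len 2
→ 5: sum 16, len 3
→ 9 (dropped 7): sum 18, len 3
→ 7 (dropped 4): sum 21, len 3
→ 2: sum 23, len 4
→ 7 (dropped 5, 9): sum 16, len 3
→ 8: sum 24, len 4
→ 0: sum 24, len 5
→ 3 (dropped 7): sum 20, len 5
→ 8 (dropped 2, 7): sum 19, len 4
→ 8 (dropped 8): sum 19, len 4
→ 8 (dropped 0, 3): sum 24, len 3
→ 0: sum 24, len 4
→ 7 (dropped 8): sum 23, len 4
→ 3 (dropped 8): sum 18, len 4
→ 7 (dropped 8): sum 17, len 4
→ 8 (dropped 0, 7): sum 18, len 3
→ 5: sum 23, len 4
→ 8 (dropped 3, 7): sum 21, len 3
Longest length seen: 5.

5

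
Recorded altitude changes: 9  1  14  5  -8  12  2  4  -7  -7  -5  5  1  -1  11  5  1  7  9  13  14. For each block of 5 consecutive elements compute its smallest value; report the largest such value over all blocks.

1

[9, 1, 14, 5, -8] → min -8
[1, 14, 5, -8, 12] → min -8
[14, 5, -8, 12, 2] → min -8
[5, -8, 12, 2, 4] → min -8
[-8, 12, 2, 4, -7] → min -8
[12, 2, 4, -7, -7] → min -7
[2, 4, -7, -7, -5] → min -7
[4, -7, -7, -5, 5] → min -7
[-7, -7, -5, 5, 1] → min -7
[-7, -5, 5, 1, -1] → min -7
[-5, 5, 1, -1, 11] → min -5
[5, 1, -1, 11, 5] → min -1
[1, -1, 11, 5, 1] → min -1
[-1, 11, 5, 1, 7] → min -1
[11, 5, 1, 7, 9] → min 1
[5, 1, 7, 9, 13] → min 1
[1, 7, 9, 13, 14] → min 1
Largest of these is 1.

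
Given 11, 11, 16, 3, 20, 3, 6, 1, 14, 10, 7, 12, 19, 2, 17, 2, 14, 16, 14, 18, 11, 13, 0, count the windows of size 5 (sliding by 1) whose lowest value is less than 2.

[11, 11, 16, 3, 20] → min 3
[11, 16, 3, 20, 3] → min 3
[16, 3, 20, 3, 6] → min 3
[3, 20, 3, 6, 1] → min 1  < 2 ✓
[20, 3, 6, 1, 14] → min 1  < 2 ✓
[3, 6, 1, 14, 10] → min 1  < 2 ✓
[6, 1, 14, 10, 7] → min 1  < 2 ✓
[1, 14, 10, 7, 12] → min 1  < 2 ✓
[14, 10, 7, 12, 19] → min 7
[10, 7, 12, 19, 2] → min 2
[7, 12, 19, 2, 17] → min 2
[12, 19, 2, 17, 2] → min 2
[19, 2, 17, 2, 14] → min 2
[2, 17, 2, 14, 16] → min 2
[17, 2, 14, 16, 14] → min 2
[2, 14, 16, 14, 18] → min 2
[14, 16, 14, 18, 11] → min 11
[16, 14, 18, 11, 13] → min 11
[14, 18, 11, 13, 0] → min 0  < 2 ✓
6 windows satisfy the condition.

6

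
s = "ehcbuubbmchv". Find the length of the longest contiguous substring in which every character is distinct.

[e] len 1
[e, h] len 2
[e, h, c] len 3
[e, h, c, b] len 4
[e, h, c, b, u] len 5
[u] len 1
[u, b] len 2
[b] len 1
[b, m] len 2
[b, m, c] len 3
[b, m, c, h] len 4
[b, m, c, h, v] len 5
Longest all-distinct length: 5.

5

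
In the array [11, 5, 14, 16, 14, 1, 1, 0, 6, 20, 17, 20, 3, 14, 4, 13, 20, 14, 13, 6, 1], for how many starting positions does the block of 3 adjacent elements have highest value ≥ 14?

(11, 5, 14) → max 14  ≥ 14 ✓
(5, 14, 16) → max 16  ≥ 14 ✓
(14, 16, 14) → max 16  ≥ 14 ✓
(16, 14, 1) → max 16  ≥ 14 ✓
(14, 1, 1) → max 14  ≥ 14 ✓
(1, 1, 0) → max 1
(1, 0, 6) → max 6
(0, 6, 20) → max 20  ≥ 14 ✓
(6, 20, 17) → max 20  ≥ 14 ✓
(20, 17, 20) → max 20  ≥ 14 ✓
(17, 20, 3) → max 20  ≥ 14 ✓
(20, 3, 14) → max 20  ≥ 14 ✓
(3, 14, 4) → max 14  ≥ 14 ✓
(14, 4, 13) → max 14  ≥ 14 ✓
(4, 13, 20) → max 20  ≥ 14 ✓
(13, 20, 14) → max 20  ≥ 14 ✓
(20, 14, 13) → max 20  ≥ 14 ✓
(14, 13, 6) → max 14  ≥ 14 ✓
(13, 6, 1) → max 13
16 windows satisfy the condition.

16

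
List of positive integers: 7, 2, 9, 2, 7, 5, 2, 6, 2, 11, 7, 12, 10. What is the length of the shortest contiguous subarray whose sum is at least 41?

5

add 7: running sum 7 < 41
add 2: running sum 9 < 41
add 9: running sum 18 < 41
add 2: running sum 20 < 41
add 7: running sum 27 < 41
add 5: running sum 32 < 41
add 2: running sum 34 < 41
add 6: running sum 40 < 41
end 8: [7, 2, 9, 2, 7, 5, 2, 6, 2] sum 42, len 9
end 9: [9, 2, 7, 5, 2, 6, 2, 11] sum 44, len 8
end 10: [2, 7, 5, 2, 6, 2, 11, 7] sum 42, len 8
end 11: [5, 2, 6, 2, 11, 7, 12] sum 45, len 7
end 12: [2, 11, 7, 12, 10] sum 42, len 5
Shortest qualifying length: 5.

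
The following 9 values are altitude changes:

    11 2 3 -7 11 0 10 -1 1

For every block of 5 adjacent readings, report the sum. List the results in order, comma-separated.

20, 9, 17, 13, 21

[11, 2, 3, -7, 11] → sum 20
[2, 3, -7, 11, 0] → sum 9
[3, -7, 11, 0, 10] → sum 17
[-7, 11, 0, 10, -1] → sum 13
[11, 0, 10, -1, 1] → sum 21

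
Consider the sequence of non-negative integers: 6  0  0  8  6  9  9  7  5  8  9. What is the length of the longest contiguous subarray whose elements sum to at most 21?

5

→ 6: sum 6, len 1
→ 0: sum 6, len 2
→ 0: sum 6, len 3
→ 8: sum 14, len 4
→ 6: sum 20, len 5
→ 9 (dropped 6, 0, 0, 8): sum 15, len 2
→ 9 (dropped 6): sum 18, len 2
→ 7 (dropped 9): sum 16, len 2
→ 5: sum 21, len 3
→ 8 (dropped 9): sum 20, len 3
→ 9 (dropped 7, 5): sum 17, len 2
Longest length seen: 5.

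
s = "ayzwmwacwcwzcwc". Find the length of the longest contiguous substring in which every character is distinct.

add a: [a] len 1
add y: [a, y] len 2
add z: [a, y, z] len 3
add w: [a, y, z, w] len 4
add m: [a, y, z, w, m] len 5
add w (repeat w, move left end past it): [m, w] len 2
add a: [m, w, a] len 3
add c: [m, w, a, c] len 4
add w (repeat w, move left end past it): [a, c, w] len 3
add c (repeat c, move left end past it): [w, c] len 2
add w (repeat w, move left end past it): [c, w] len 2
add z: [c, w, z] len 3
add c (repeat c, move left end past it): [w, z, c] len 3
add w (repeat w, move left end past it): [z, c, w] len 3
add c (repeat c, move left end past it): [w, c] len 2
Longest all-distinct length: 5.

5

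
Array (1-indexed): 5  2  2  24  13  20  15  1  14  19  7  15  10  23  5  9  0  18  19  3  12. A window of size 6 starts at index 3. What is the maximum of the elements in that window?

Elements at indices 3..8: 2, 24, 13, 20, 15, 1
max(2, 24, 13, 20, 15, 1) = 24

24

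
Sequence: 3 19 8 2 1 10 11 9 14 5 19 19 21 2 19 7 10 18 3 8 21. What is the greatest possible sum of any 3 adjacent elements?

59

Each size-3 window and its sum:
[3, 19, 8] → sum 30
[19, 8, 2] → sum 29
[8, 2, 1] → sum 11
[2, 1, 10] → sum 13
[1, 10, 11] → sum 22
[10, 11, 9] → sum 30
[11, 9, 14] → sum 34
[9, 14, 5] → sum 28
[14, 5, 19] → sum 38
[5, 19, 19] → sum 43
[19, 19, 21] → sum 59
[19, 21, 2] → sum 42
[21, 2, 19] → sum 42
[2, 19, 7] → sum 28
[19, 7, 10] → sum 36
[7, 10, 18] → sum 35
[10, 18, 3] → sum 31
[18, 3, 8] → sum 29
[3, 8, 21] → sum 32
Greatest of these is 59.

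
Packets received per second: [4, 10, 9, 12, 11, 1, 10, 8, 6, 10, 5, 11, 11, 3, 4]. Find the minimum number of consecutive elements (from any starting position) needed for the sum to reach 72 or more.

9

add 4: running sum 4 < 72
add 10: running sum 14 < 72
add 9: running sum 23 < 72
add 12: running sum 35 < 72
add 11: running sum 46 < 72
add 1: running sum 47 < 72
add 10: running sum 57 < 72
add 8: running sum 65 < 72
add 6: running sum 71 < 72
end 9: [10, 9, 12, 11, 1, 10, 8, 6, 10] sum 77, len 9
end 10: [9, 12, 11, 1, 10, 8, 6, 10, 5] sum 72, len 9
end 11: [12, 11, 1, 10, 8, 6, 10, 5, 11] sum 74, len 9
end 12: [11, 1, 10, 8, 6, 10, 5, 11, 11] sum 73, len 9
end 13: [11, 1, 10, 8, 6, 10, 5, 11, 11, 3] sum 76, len 10
end 14: [11, 1, 10, 8, 6, 10, 5, 11, 11, 3, 4] sum 80, len 11
Shortest qualifying length: 9.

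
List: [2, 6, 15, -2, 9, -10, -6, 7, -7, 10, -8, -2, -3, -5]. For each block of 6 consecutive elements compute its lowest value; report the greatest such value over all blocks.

[2, 6, 15, -2, 9, -10] → min -10
[6, 15, -2, 9, -10, -6] → min -10
[15, -2, 9, -10, -6, 7] → min -10
[-2, 9, -10, -6, 7, -7] → min -10
[9, -10, -6, 7, -7, 10] → min -10
[-10, -6, 7, -7, 10, -8] → min -10
[-6, 7, -7, 10, -8, -2] → min -8
[7, -7, 10, -8, -2, -3] → min -8
[-7, 10, -8, -2, -3, -5] → min -8
Greatest of these is -8.

-8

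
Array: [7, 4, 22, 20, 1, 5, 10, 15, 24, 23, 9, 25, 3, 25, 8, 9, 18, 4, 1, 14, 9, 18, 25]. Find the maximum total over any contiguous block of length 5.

[7, 4, 22, 20, 1] → sum 54
[4, 22, 20, 1, 5] → sum 52
[22, 20, 1, 5, 10] → sum 58
[20, 1, 5, 10, 15] → sum 51
[1, 5, 10, 15, 24] → sum 55
[5, 10, 15, 24, 23] → sum 77
[10, 15, 24, 23, 9] → sum 81
[15, 24, 23, 9, 25] → sum 96
[24, 23, 9, 25, 3] → sum 84
[23, 9, 25, 3, 25] → sum 85
[9, 25, 3, 25, 8] → sum 70
[25, 3, 25, 8, 9] → sum 70
[3, 25, 8, 9, 18] → sum 63
[25, 8, 9, 18, 4] → sum 64
[8, 9, 18, 4, 1] → sum 40
[9, 18, 4, 1, 14] → sum 46
[18, 4, 1, 14, 9] → sum 46
[4, 1, 14, 9, 18] → sum 46
[1, 14, 9, 18, 25] → sum 67
Maximum of these is 96.

96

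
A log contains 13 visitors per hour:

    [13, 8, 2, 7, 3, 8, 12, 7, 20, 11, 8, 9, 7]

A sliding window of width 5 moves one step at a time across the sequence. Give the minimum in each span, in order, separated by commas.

Sliding a size-5 window across the 13 values:
[13, 8, 2, 7, 3] → min 2
[8, 2, 7, 3, 8] → min 2
[2, 7, 3, 8, 12] → min 2
[7, 3, 8, 12, 7] → min 3
[3, 8, 12, 7, 20] → min 3
[8, 12, 7, 20, 11] → min 7
[12, 7, 20, 11, 8] → min 7
[7, 20, 11, 8, 9] → min 7
[20, 11, 8, 9, 7] → min 7

2, 2, 2, 3, 3, 7, 7, 7, 7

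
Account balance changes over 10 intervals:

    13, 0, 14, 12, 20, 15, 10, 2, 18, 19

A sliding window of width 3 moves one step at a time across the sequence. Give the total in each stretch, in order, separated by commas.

13 0 14 → sum 27
0 14 12 → sum 26
14 12 20 → sum 46
12 20 15 → sum 47
20 15 10 → sum 45
15 10 2 → sum 27
10 2 18 → sum 30
2 18 19 → sum 39

27, 26, 46, 47, 45, 27, 30, 39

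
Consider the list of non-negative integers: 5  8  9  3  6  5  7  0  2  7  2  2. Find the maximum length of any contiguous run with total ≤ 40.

Extend to the right; shrink from the left whenever the sum exceeds 40:
add 5: [5] sum 5, len 1
add 8: [5, 8] sum 13, len 2
add 9: [5, 8, 9] sum 22, len 3
add 3: [5, 8, 9, 3] sum 25, len 4
add 6: [5, 8, 9, 3, 6] sum 31, len 5
add 5: [5, 8, 9, 3, 6, 5] sum 36, len 6
add 7: [8, 9, 3, 6, 5, 7] sum 38, len 6
add 0: [8, 9, 3, 6, 5, 7, 0] sum 38, len 7
add 2: [8, 9, 3, 6, 5, 7, 0, 2] sum 40, len 8
add 7: [9, 3, 6, 5, 7, 0, 2, 7] sum 39, len 8
add 2: [3, 6, 5, 7, 0, 2, 7, 2] sum 32, len 8
add 2: [3, 6, 5, 7, 0, 2, 7, 2, 2] sum 34, len 9
Longest length seen: 9.

9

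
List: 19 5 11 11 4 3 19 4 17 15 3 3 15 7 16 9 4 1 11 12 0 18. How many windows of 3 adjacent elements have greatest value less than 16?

10

(19, 5, 11) → max 19
(5, 11, 11) → max 11  < 16 ✓
(11, 11, 4) → max 11  < 16 ✓
(11, 4, 3) → max 11  < 16 ✓
(4, 3, 19) → max 19
(3, 19, 4) → max 19
(19, 4, 17) → max 19
(4, 17, 15) → max 17
(17, 15, 3) → max 17
(15, 3, 3) → max 15  < 16 ✓
(3, 3, 15) → max 15  < 16 ✓
(3, 15, 7) → max 15  < 16 ✓
(15, 7, 16) → max 16
(7, 16, 9) → max 16
(16, 9, 4) → max 16
(9, 4, 1) → max 9  < 16 ✓
(4, 1, 11) → max 11  < 16 ✓
(1, 11, 12) → max 12  < 16 ✓
(11, 12, 0) → max 12  < 16 ✓
(12, 0, 18) → max 18
10 windows satisfy the condition.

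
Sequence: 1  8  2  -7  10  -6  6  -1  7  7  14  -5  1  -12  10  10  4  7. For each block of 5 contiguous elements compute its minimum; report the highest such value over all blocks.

-1

1 8 2 -7 10 → min -7
8 2 -7 10 -6 → min -7
2 -7 10 -6 6 → min -7
-7 10 -6 6 -1 → min -7
10 -6 6 -1 7 → min -6
-6 6 -1 7 7 → min -6
6 -1 7 7 14 → min -1
-1 7 7 14 -5 → min -5
7 7 14 -5 1 → min -5
7 14 -5 1 -12 → min -12
14 -5 1 -12 10 → min -12
-5 1 -12 10 10 → min -12
1 -12 10 10 4 → min -12
-12 10 10 4 7 → min -12
Highest of these is -1.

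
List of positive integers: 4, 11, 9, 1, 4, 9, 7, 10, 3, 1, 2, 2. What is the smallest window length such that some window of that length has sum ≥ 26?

add 4: running sum 4 < 26
add 11: running sum 15 < 26
add 9: running sum 24 < 26
add 1: running sum 25 < 26
end 4: [4, 11, 9, 1, 4] sum 29, len 5
end 5: [11, 9, 1, 4, 9] sum 34, len 5
end 6: [9, 1, 4, 9, 7] sum 30, len 5
end 7: [9, 7, 10] sum 26, len 3
end 8: [9, 7, 10, 3] sum 29, len 4
end 9: [9, 7, 10, 3, 1] sum 30, len 5
end 10: [9, 7, 10, 3, 1, 2] sum 32, len 6
end 11: [9, 7, 10, 3, 1, 2, 2] sum 34, len 7
Shortest qualifying length: 3.

3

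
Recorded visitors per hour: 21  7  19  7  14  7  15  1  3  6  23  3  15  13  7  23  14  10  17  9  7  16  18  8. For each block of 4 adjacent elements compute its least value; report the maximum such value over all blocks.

10

21 7 19 7 → min 7
7 19 7 14 → min 7
19 7 14 7 → min 7
7 14 7 15 → min 7
14 7 15 1 → min 1
7 15 1 3 → min 1
15 1 3 6 → min 1
1 3 6 23 → min 1
3 6 23 3 → min 3
6 23 3 15 → min 3
23 3 15 13 → min 3
3 15 13 7 → min 3
15 13 7 23 → min 7
13 7 23 14 → min 7
7 23 14 10 → min 7
23 14 10 17 → min 10
14 10 17 9 → min 9
10 17 9 7 → min 7
17 9 7 16 → min 7
9 7 16 18 → min 7
7 16 18 8 → min 7
Maximum of these is 10.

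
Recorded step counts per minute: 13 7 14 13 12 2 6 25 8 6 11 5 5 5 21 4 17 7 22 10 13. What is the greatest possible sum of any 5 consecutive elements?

Window sums for each of the 17 positions:
13 7 14 13 12 → sum 59
7 14 13 12 2 → sum 48
14 13 12 2 6 → sum 47
13 12 2 6 25 → sum 58
12 2 6 25 8 → sum 53
2 6 25 8 6 → sum 47
6 25 8 6 11 → sum 56
25 8 6 11 5 → sum 55
8 6 11 5 5 → sum 35
6 11 5 5 5 → sum 32
11 5 5 5 21 → sum 47
5 5 5 21 4 → sum 40
5 5 21 4 17 → sum 52
5 21 4 17 7 → sum 54
21 4 17 7 22 → sum 71
4 17 7 22 10 → sum 60
17 7 22 10 13 → sum 69
Greatest of these is 71.

71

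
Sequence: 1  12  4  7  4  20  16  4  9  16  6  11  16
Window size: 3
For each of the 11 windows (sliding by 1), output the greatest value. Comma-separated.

12, 12, 7, 20, 20, 20, 16, 16, 16, 16, 16

[1, 12, 4] → max 12
[12, 4, 7] → max 12
[4, 7, 4] → max 7
[7, 4, 20] → max 20
[4, 20, 16] → max 20
[20, 16, 4] → max 20
[16, 4, 9] → max 16
[4, 9, 16] → max 16
[9, 16, 6] → max 16
[16, 6, 11] → max 16
[6, 11, 16] → max 16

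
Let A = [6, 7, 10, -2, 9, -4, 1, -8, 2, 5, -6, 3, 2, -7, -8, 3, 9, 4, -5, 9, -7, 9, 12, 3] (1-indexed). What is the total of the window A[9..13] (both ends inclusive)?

Elements at indices 9..13: 2, 5, -6, 3, 2
sum(2, 5, -6, 3, 2) = 6

6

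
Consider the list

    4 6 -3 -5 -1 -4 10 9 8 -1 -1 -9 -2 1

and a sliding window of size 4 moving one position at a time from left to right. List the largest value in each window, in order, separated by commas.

Sliding a size-4 window across the 14 values:
4 6 -3 -5 → max 6
6 -3 -5 -1 → max 6
-3 -5 -1 -4 → max -1
-5 -1 -4 10 → max 10
-1 -4 10 9 → max 10
-4 10 9 8 → max 10
10 9 8 -1 → max 10
9 8 -1 -1 → max 9
8 -1 -1 -9 → max 8
-1 -1 -9 -2 → max -1
-1 -9 -2 1 → max 1

6, 6, -1, 10, 10, 10, 10, 9, 8, -1, 1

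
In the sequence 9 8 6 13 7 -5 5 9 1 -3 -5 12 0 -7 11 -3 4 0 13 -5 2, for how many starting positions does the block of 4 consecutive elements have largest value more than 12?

(9, 8, 6, 13) → max 13  > 12 ✓
(8, 6, 13, 7) → max 13  > 12 ✓
(6, 13, 7, -5) → max 13  > 12 ✓
(13, 7, -5, 5) → max 13  > 12 ✓
(7, -5, 5, 9) → max 9
(-5, 5, 9, 1) → max 9
(5, 9, 1, -3) → max 9
(9, 1, -3, -5) → max 9
(1, -3, -5, 12) → max 12
(-3, -5, 12, 0) → max 12
(-5, 12, 0, -7) → max 12
(12, 0, -7, 11) → max 12
(0, -7, 11, -3) → max 11
(-7, 11, -3, 4) → max 11
(11, -3, 4, 0) → max 11
(-3, 4, 0, 13) → max 13  > 12 ✓
(4, 0, 13, -5) → max 13  > 12 ✓
(0, 13, -5, 2) → max 13  > 12 ✓
7 windows satisfy the condition.

7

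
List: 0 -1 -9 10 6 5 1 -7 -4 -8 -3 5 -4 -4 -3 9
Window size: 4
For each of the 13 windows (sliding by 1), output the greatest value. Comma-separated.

(0, -1, -9, 10) → max 10
(-1, -9, 10, 6) → max 10
(-9, 10, 6, 5) → max 10
(10, 6, 5, 1) → max 10
(6, 5, 1, -7) → max 6
(5, 1, -7, -4) → max 5
(1, -7, -4, -8) → max 1
(-7, -4, -8, -3) → max -3
(-4, -8, -3, 5) → max 5
(-8, -3, 5, -4) → max 5
(-3, 5, -4, -4) → max 5
(5, -4, -4, -3) → max 5
(-4, -4, -3, 9) → max 9

10, 10, 10, 10, 6, 5, 1, -3, 5, 5, 5, 5, 9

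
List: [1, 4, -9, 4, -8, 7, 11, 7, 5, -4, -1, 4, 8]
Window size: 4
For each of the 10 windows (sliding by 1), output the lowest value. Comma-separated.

-9, -9, -9, -8, -8, 5, -4, -4, -4, -4

(1, 4, -9, 4) → min -9
(4, -9, 4, -8) → min -9
(-9, 4, -8, 7) → min -9
(4, -8, 7, 11) → min -8
(-8, 7, 11, 7) → min -8
(7, 11, 7, 5) → min 5
(11, 7, 5, -4) → min -4
(7, 5, -4, -1) → min -4
(5, -4, -1, 4) → min -4
(-4, -1, 4, 8) → min -4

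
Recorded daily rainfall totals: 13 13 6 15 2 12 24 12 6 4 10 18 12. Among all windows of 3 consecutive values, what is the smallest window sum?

20

Window sums for each of the 11 positions:
[13, 13, 6] → sum 32
[13, 6, 15] → sum 34
[6, 15, 2] → sum 23
[15, 2, 12] → sum 29
[2, 12, 24] → sum 38
[12, 24, 12] → sum 48
[24, 12, 6] → sum 42
[12, 6, 4] → sum 22
[6, 4, 10] → sum 20
[4, 10, 18] → sum 32
[10, 18, 12] → sum 40
Smallest of these is 20.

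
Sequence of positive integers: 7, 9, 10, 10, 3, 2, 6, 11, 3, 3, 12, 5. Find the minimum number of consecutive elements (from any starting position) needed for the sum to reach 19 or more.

add 7: running sum 7 < 19
add 9: running sum 16 < 19
end 2: [9, 10] sum 19, len 2
end 3: [10, 10] sum 20, len 2
end 4: [10, 10, 3] sum 23, len 3
end 5: [10, 10, 3, 2] sum 25, len 4
end 6: [10, 3, 2, 6] sum 21, len 4
end 7: [2, 6, 11] sum 19, len 3
end 8: [6, 11, 3] sum 20, len 3
end 9: [6, 11, 3, 3] sum 23, len 4
end 10: [11, 3, 3, 12] sum 29, len 4
end 11: [3, 12, 5] sum 20, len 3
Shortest qualifying length: 2.

2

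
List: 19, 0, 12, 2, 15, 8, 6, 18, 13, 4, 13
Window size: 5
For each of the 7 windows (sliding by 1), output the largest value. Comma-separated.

19 0 12 2 15 → max 19
0 12 2 15 8 → max 15
12 2 15 8 6 → max 15
2 15 8 6 18 → max 18
15 8 6 18 13 → max 18
8 6 18 13 4 → max 18
6 18 13 4 13 → max 18

19, 15, 15, 18, 18, 18, 18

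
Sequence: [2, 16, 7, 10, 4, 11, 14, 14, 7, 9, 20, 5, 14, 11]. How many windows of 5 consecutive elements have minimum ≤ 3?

2 16 7 10 4 → min 2  ≤ 3 ✓
16 7 10 4 11 → min 4
7 10 4 11 14 → min 4
10 4 11 14 14 → min 4
4 11 14 14 7 → min 4
11 14 14 7 9 → min 7
14 14 7 9 20 → min 7
14 7 9 20 5 → min 5
7 9 20 5 14 → min 5
9 20 5 14 11 → min 5
1 window satisfy the condition.

1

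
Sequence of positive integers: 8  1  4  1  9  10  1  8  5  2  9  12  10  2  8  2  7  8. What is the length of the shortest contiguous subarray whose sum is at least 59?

9

add 8: running sum 8 < 59
add 1: running sum 9 < 59
add 4: running sum 13 < 59
add 1: running sum 14 < 59
add 9: running sum 23 < 59
add 10: running sum 33 < 59
add 1: running sum 34 < 59
add 8: running sum 42 < 59
add 5: running sum 47 < 59
add 2: running sum 49 < 59
add 9: running sum 58 < 59
end 11: [4, 1, 9, 10, 1, 8, 5, 2, 9, 12] sum 61, len 10
end 12: [9, 10, 1, 8, 5, 2, 9, 12, 10] sum 66, len 9
end 13: [10, 1, 8, 5, 2, 9, 12, 10, 2] sum 59, len 9
end 14: [10, 1, 8, 5, 2, 9, 12, 10, 2, 8] sum 67, len 10
end 15: [1, 8, 5, 2, 9, 12, 10, 2, 8, 2] sum 59, len 10
end 16: [8, 5, 2, 9, 12, 10, 2, 8, 2, 7] sum 65, len 10
end 17: [2, 9, 12, 10, 2, 8, 2, 7, 8] sum 60, len 9
Shortest qualifying length: 9.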